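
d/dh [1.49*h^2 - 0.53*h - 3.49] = 2.98*h - 0.53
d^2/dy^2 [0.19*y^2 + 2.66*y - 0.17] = 0.380000000000000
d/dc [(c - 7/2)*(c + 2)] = 2*c - 3/2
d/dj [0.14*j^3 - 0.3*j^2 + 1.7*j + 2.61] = 0.42*j^2 - 0.6*j + 1.7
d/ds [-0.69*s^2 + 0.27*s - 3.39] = 0.27 - 1.38*s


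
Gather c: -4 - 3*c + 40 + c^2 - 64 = c^2 - 3*c - 28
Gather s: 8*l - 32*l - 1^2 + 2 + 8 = 9 - 24*l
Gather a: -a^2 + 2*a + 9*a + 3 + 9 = -a^2 + 11*a + 12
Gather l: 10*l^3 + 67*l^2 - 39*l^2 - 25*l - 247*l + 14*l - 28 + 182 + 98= 10*l^3 + 28*l^2 - 258*l + 252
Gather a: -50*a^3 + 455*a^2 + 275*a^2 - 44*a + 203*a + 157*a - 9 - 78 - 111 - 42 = -50*a^3 + 730*a^2 + 316*a - 240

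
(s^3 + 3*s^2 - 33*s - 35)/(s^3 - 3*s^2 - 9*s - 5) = (s + 7)/(s + 1)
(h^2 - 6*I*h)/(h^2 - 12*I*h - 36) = h/(h - 6*I)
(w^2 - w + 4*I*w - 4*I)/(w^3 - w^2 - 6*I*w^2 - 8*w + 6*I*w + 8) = (w + 4*I)/(w^2 - 6*I*w - 8)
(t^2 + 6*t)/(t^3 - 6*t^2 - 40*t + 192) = t/(t^2 - 12*t + 32)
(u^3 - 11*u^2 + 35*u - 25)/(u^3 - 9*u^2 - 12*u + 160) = (u^2 - 6*u + 5)/(u^2 - 4*u - 32)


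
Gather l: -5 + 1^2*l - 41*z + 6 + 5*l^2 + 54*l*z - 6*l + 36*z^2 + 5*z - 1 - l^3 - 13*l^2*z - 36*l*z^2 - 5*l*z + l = -l^3 + l^2*(5 - 13*z) + l*(-36*z^2 + 49*z - 4) + 36*z^2 - 36*z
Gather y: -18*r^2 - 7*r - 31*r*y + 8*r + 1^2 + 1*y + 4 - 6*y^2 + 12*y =-18*r^2 + r - 6*y^2 + y*(13 - 31*r) + 5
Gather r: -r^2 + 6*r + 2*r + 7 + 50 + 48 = -r^2 + 8*r + 105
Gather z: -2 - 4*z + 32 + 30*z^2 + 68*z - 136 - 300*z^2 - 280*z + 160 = -270*z^2 - 216*z + 54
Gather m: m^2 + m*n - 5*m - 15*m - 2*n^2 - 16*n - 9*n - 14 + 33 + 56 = m^2 + m*(n - 20) - 2*n^2 - 25*n + 75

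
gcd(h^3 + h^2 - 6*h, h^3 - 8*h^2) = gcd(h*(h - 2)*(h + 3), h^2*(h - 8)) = h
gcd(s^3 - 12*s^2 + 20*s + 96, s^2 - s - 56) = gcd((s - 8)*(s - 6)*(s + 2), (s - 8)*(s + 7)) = s - 8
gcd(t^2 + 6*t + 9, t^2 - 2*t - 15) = t + 3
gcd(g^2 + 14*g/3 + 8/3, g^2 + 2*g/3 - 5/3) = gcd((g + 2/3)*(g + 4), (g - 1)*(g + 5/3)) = 1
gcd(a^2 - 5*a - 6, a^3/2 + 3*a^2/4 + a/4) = a + 1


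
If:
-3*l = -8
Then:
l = 8/3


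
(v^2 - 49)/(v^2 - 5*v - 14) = (v + 7)/(v + 2)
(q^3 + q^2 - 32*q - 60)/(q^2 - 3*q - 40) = (q^2 - 4*q - 12)/(q - 8)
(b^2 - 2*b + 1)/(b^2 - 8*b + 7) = (b - 1)/(b - 7)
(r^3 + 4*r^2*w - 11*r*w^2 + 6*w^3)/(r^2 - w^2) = (r^2 + 5*r*w - 6*w^2)/(r + w)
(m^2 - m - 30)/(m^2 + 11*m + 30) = (m - 6)/(m + 6)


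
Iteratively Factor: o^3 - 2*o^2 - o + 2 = (o - 2)*(o^2 - 1) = (o - 2)*(o + 1)*(o - 1)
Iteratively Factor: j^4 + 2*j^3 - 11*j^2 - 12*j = (j - 3)*(j^3 + 5*j^2 + 4*j) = (j - 3)*(j + 1)*(j^2 + 4*j) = j*(j - 3)*(j + 1)*(j + 4)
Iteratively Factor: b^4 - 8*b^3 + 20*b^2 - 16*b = (b - 2)*(b^3 - 6*b^2 + 8*b) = b*(b - 2)*(b^2 - 6*b + 8) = b*(b - 4)*(b - 2)*(b - 2)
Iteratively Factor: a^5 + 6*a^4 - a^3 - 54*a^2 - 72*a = (a + 2)*(a^4 + 4*a^3 - 9*a^2 - 36*a) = (a + 2)*(a + 4)*(a^3 - 9*a) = (a + 2)*(a + 3)*(a + 4)*(a^2 - 3*a) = a*(a + 2)*(a + 3)*(a + 4)*(a - 3)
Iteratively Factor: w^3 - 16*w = (w + 4)*(w^2 - 4*w) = (w - 4)*(w + 4)*(w)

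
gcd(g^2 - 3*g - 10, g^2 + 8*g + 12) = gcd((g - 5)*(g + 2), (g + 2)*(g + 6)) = g + 2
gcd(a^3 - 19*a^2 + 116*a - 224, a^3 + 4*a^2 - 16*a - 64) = a - 4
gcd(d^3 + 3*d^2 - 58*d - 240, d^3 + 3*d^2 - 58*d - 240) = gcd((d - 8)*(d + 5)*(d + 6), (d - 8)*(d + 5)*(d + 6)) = d^3 + 3*d^2 - 58*d - 240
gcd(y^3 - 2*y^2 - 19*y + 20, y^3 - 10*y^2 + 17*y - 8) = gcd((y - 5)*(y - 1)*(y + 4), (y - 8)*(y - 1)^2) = y - 1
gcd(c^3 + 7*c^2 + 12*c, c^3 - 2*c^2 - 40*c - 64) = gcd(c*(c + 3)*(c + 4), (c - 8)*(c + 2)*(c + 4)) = c + 4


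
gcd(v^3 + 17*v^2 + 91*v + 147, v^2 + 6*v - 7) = v + 7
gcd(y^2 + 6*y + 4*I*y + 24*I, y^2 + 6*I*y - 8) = y + 4*I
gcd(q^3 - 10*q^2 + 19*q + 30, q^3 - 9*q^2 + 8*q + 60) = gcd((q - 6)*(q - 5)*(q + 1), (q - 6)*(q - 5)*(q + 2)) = q^2 - 11*q + 30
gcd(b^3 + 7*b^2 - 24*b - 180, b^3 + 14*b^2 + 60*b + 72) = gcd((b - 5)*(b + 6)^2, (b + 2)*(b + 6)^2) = b^2 + 12*b + 36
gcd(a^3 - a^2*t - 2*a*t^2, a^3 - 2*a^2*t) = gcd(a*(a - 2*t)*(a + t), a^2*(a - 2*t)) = -a^2 + 2*a*t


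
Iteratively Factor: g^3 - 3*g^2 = (g - 3)*(g^2) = g*(g - 3)*(g)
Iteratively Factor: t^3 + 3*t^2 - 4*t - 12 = (t + 2)*(t^2 + t - 6) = (t - 2)*(t + 2)*(t + 3)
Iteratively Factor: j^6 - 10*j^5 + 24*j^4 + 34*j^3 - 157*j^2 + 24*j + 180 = (j - 5)*(j^5 - 5*j^4 - j^3 + 29*j^2 - 12*j - 36) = (j - 5)*(j + 2)*(j^4 - 7*j^3 + 13*j^2 + 3*j - 18) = (j - 5)*(j - 3)*(j + 2)*(j^3 - 4*j^2 + j + 6) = (j - 5)*(j - 3)*(j - 2)*(j + 2)*(j^2 - 2*j - 3) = (j - 5)*(j - 3)^2*(j - 2)*(j + 2)*(j + 1)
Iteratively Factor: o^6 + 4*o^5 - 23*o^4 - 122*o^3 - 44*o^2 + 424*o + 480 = (o + 3)*(o^5 + o^4 - 26*o^3 - 44*o^2 + 88*o + 160) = (o + 2)*(o + 3)*(o^4 - o^3 - 24*o^2 + 4*o + 80) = (o - 5)*(o + 2)*(o + 3)*(o^3 + 4*o^2 - 4*o - 16) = (o - 5)*(o + 2)*(o + 3)*(o + 4)*(o^2 - 4) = (o - 5)*(o - 2)*(o + 2)*(o + 3)*(o + 4)*(o + 2)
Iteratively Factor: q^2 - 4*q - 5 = (q - 5)*(q + 1)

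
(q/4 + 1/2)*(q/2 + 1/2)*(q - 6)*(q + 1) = q^4/8 - q^3/4 - 19*q^2/8 - 7*q/2 - 3/2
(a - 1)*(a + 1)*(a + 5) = a^3 + 5*a^2 - a - 5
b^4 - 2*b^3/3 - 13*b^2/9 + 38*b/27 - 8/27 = (b - 1)*(b - 2/3)*(b - 1/3)*(b + 4/3)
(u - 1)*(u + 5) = u^2 + 4*u - 5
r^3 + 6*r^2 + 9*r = r*(r + 3)^2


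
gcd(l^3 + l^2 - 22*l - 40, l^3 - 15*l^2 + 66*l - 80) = l - 5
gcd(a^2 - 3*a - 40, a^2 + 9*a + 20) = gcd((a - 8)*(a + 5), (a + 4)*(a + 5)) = a + 5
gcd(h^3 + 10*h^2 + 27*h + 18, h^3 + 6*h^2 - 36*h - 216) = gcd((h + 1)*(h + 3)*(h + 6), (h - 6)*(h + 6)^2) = h + 6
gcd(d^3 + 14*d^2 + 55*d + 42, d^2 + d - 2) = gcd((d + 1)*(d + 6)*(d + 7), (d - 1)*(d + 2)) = 1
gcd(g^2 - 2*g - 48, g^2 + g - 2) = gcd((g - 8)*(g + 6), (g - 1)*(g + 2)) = 1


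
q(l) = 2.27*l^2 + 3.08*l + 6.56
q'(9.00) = 43.94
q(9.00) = 218.15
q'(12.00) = 57.56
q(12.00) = 370.40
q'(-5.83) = -23.39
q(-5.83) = 65.76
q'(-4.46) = -17.17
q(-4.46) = 37.98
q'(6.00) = 30.32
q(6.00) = 106.76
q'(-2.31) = -7.41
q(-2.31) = 11.56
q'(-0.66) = 0.08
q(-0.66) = 5.52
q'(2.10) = 12.61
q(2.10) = 23.04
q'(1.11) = 8.12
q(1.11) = 12.78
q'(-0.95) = -1.23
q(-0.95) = 5.68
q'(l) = 4.54*l + 3.08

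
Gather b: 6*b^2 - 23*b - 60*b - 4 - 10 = 6*b^2 - 83*b - 14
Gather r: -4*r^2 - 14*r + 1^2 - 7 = -4*r^2 - 14*r - 6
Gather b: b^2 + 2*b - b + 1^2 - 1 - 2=b^2 + b - 2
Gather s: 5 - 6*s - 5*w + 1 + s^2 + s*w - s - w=s^2 + s*(w - 7) - 6*w + 6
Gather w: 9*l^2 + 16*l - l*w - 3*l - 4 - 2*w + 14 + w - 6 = 9*l^2 + 13*l + w*(-l - 1) + 4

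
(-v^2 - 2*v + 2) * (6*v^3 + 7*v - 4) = -6*v^5 - 12*v^4 + 5*v^3 - 10*v^2 + 22*v - 8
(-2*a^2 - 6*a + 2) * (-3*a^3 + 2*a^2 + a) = 6*a^5 + 14*a^4 - 20*a^3 - 2*a^2 + 2*a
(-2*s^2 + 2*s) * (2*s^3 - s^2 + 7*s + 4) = -4*s^5 + 6*s^4 - 16*s^3 + 6*s^2 + 8*s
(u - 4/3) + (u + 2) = 2*u + 2/3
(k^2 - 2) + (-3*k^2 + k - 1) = -2*k^2 + k - 3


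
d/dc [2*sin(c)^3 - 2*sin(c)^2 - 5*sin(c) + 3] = (6*sin(c)^2 - 4*sin(c) - 5)*cos(c)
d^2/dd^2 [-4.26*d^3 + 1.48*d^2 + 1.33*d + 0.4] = 2.96 - 25.56*d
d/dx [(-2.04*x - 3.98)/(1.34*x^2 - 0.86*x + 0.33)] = (2.7336*x^2 + 10.6664*x - 4.096)/(1.7956*x^4 - 2.3048*x^3 + 1.624*x^2 - 0.5676*x + 0.1089)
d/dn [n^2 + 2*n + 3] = 2*n + 2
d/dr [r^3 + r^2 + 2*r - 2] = 3*r^2 + 2*r + 2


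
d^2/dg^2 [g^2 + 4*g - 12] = 2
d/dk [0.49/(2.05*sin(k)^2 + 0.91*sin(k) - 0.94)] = -(2.009*sin(k) + 0.4459)*cos(k)/(2.05*sin(k)^2 + 0.91*sin(k) - 0.94)^2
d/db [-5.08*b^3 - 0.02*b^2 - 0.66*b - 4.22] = -15.24*b^2 - 0.04*b - 0.66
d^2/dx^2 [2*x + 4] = 0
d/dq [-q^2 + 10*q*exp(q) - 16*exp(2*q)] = 10*q*exp(q) - 2*q - 32*exp(2*q) + 10*exp(q)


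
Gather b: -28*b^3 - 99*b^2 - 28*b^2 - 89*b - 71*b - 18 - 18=-28*b^3 - 127*b^2 - 160*b - 36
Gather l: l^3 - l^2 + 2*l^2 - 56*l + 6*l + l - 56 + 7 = l^3 + l^2 - 49*l - 49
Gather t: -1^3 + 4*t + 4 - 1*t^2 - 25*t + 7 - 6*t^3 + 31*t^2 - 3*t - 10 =-6*t^3 + 30*t^2 - 24*t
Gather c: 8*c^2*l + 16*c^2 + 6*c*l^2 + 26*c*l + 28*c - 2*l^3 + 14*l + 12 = c^2*(8*l + 16) + c*(6*l^2 + 26*l + 28) - 2*l^3 + 14*l + 12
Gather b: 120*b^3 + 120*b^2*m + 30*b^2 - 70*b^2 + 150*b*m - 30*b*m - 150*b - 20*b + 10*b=120*b^3 + b^2*(120*m - 40) + b*(120*m - 160)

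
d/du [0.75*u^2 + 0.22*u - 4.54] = 1.5*u + 0.22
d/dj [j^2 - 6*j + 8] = 2*j - 6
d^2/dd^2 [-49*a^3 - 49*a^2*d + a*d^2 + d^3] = 2*a + 6*d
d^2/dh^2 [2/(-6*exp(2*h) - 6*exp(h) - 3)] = 4*(-4*(2*exp(h) + 1)^2*exp(h) + (4*exp(h) + 1)*(2*exp(2*h) + 2*exp(h) + 1))*exp(h)/(3*(2*exp(2*h) + 2*exp(h) + 1)^3)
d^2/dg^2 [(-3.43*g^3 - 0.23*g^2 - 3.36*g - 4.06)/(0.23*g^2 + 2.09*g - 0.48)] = (-2.22044604925031e-16*g^5 - 30.856876*g^3 + 19.20486*g^2 - 18.677148*g - 43.212908)/(0.012167*g^6 + 0.331683*g^5 + 2.937813*g^4 + 7.744913*g^3 - 6.131088*g^2 + 1.444608*g - 0.110592)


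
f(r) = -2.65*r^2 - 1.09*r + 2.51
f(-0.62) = 2.17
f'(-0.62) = 2.20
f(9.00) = -221.95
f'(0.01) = -1.14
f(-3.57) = -27.37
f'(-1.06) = 4.53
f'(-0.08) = -0.67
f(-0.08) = 2.58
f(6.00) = -99.43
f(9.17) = -230.32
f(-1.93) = -5.26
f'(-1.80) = 8.45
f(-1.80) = -4.11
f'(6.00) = -32.89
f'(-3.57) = 17.83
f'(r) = -5.3*r - 1.09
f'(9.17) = -49.69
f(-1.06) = 0.69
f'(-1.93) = 9.14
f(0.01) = 2.50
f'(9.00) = -48.79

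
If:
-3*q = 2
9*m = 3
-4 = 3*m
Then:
No Solution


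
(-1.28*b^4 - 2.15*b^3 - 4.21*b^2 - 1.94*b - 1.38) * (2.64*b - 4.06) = -3.3792*b^5 - 0.479200000000001*b^4 - 2.3854*b^3 + 11.971*b^2 + 4.2332*b + 5.6028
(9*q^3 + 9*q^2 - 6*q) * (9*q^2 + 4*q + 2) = 81*q^5 + 117*q^4 - 6*q^2 - 12*q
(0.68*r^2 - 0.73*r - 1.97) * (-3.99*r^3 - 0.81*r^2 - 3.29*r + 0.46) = -2.7132*r^5 + 2.3619*r^4 + 6.2144*r^3 + 4.3102*r^2 + 6.1455*r - 0.9062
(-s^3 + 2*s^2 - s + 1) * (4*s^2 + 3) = -4*s^5 + 8*s^4 - 7*s^3 + 10*s^2 - 3*s + 3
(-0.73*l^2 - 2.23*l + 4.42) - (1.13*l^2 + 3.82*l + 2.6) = -1.86*l^2 - 6.05*l + 1.82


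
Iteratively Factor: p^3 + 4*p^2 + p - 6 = (p + 2)*(p^2 + 2*p - 3) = (p - 1)*(p + 2)*(p + 3)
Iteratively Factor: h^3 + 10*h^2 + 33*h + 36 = (h + 3)*(h^2 + 7*h + 12) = (h + 3)^2*(h + 4)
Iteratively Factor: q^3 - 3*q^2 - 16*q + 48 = (q - 4)*(q^2 + q - 12) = (q - 4)*(q + 4)*(q - 3)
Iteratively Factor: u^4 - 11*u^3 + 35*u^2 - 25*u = (u - 1)*(u^3 - 10*u^2 + 25*u) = u*(u - 1)*(u^2 - 10*u + 25) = u*(u - 5)*(u - 1)*(u - 5)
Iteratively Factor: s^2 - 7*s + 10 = (s - 2)*(s - 5)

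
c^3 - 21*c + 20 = (c - 4)*(c - 1)*(c + 5)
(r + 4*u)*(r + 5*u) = r^2 + 9*r*u + 20*u^2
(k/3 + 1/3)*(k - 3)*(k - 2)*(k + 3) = k^4/3 - k^3/3 - 11*k^2/3 + 3*k + 6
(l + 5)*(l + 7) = l^2 + 12*l + 35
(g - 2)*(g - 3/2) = g^2 - 7*g/2 + 3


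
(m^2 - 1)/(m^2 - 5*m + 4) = (m + 1)/(m - 4)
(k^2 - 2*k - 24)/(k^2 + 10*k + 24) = (k - 6)/(k + 6)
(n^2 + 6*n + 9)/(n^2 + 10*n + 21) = (n + 3)/(n + 7)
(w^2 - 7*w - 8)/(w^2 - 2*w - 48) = (w + 1)/(w + 6)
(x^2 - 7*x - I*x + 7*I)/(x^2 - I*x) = (x - 7)/x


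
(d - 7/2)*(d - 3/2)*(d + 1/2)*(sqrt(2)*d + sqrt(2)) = sqrt(2)*d^4 - 7*sqrt(2)*d^3/2 - 7*sqrt(2)*d^2/4 + 43*sqrt(2)*d/8 + 21*sqrt(2)/8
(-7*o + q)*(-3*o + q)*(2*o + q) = 42*o^3 + o^2*q - 8*o*q^2 + q^3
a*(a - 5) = a^2 - 5*a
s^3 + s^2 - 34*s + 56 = (s - 4)*(s - 2)*(s + 7)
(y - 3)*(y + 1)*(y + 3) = y^3 + y^2 - 9*y - 9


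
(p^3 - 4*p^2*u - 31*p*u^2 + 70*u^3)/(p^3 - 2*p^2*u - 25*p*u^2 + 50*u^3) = (p - 7*u)/(p - 5*u)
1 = 1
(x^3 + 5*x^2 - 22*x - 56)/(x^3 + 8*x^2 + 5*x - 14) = (x - 4)/(x - 1)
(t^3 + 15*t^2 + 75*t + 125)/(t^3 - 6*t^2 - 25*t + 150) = (t^2 + 10*t + 25)/(t^2 - 11*t + 30)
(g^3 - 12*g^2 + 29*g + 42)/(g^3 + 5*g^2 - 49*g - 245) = (g^2 - 5*g - 6)/(g^2 + 12*g + 35)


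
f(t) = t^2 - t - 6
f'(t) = 2*t - 1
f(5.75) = 21.31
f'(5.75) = 10.50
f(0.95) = -6.05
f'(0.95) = 0.90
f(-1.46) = -2.41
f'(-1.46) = -3.92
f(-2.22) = 1.15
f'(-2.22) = -5.44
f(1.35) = -5.53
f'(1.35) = 1.70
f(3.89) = 5.24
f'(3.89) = 6.78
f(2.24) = -3.22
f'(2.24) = 3.48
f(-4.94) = 23.34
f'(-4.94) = -10.88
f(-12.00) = 150.00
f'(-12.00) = -25.00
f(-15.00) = 234.00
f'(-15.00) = -31.00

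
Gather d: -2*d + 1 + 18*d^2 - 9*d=18*d^2 - 11*d + 1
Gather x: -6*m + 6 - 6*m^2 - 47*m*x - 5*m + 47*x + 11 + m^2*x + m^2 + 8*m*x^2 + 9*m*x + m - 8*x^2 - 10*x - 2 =-5*m^2 - 10*m + x^2*(8*m - 8) + x*(m^2 - 38*m + 37) + 15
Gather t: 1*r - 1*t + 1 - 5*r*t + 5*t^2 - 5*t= r + 5*t^2 + t*(-5*r - 6) + 1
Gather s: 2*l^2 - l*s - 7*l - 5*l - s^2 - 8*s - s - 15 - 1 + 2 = 2*l^2 - 12*l - s^2 + s*(-l - 9) - 14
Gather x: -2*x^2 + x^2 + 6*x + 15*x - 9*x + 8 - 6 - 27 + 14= -x^2 + 12*x - 11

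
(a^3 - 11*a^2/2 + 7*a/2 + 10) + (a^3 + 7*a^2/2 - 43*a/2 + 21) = 2*a^3 - 2*a^2 - 18*a + 31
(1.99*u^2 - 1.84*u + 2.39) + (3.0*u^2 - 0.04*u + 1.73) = 4.99*u^2 - 1.88*u + 4.12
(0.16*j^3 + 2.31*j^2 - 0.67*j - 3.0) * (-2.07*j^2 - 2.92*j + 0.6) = -0.3312*j^5 - 5.2489*j^4 - 5.2623*j^3 + 9.5524*j^2 + 8.358*j - 1.8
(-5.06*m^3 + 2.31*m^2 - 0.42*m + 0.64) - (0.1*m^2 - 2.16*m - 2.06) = -5.06*m^3 + 2.21*m^2 + 1.74*m + 2.7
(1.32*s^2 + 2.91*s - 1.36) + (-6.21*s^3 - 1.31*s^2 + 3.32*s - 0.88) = -6.21*s^3 + 0.01*s^2 + 6.23*s - 2.24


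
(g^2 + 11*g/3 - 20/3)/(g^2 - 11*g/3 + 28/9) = 3*(g + 5)/(3*g - 7)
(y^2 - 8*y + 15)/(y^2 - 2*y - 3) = (y - 5)/(y + 1)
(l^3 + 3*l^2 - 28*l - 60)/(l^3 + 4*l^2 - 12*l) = (l^2 - 3*l - 10)/(l*(l - 2))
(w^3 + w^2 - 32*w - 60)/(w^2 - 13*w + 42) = (w^2 + 7*w + 10)/(w - 7)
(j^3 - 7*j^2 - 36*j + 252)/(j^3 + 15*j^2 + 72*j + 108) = (j^2 - 13*j + 42)/(j^2 + 9*j + 18)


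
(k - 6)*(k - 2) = k^2 - 8*k + 12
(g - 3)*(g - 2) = g^2 - 5*g + 6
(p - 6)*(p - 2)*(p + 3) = p^3 - 5*p^2 - 12*p + 36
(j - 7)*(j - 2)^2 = j^3 - 11*j^2 + 32*j - 28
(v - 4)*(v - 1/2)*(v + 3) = v^3 - 3*v^2/2 - 23*v/2 + 6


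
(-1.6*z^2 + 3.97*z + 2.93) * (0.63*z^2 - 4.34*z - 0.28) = -1.008*z^4 + 9.4451*z^3 - 14.9359*z^2 - 13.8278*z - 0.8204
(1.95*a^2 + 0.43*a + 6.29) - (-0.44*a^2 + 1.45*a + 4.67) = 2.39*a^2 - 1.02*a + 1.62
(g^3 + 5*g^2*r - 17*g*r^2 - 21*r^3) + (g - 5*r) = g^3 + 5*g^2*r - 17*g*r^2 + g - 21*r^3 - 5*r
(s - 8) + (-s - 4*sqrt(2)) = -8 - 4*sqrt(2)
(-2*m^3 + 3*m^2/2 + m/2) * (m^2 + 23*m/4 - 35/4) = -2*m^5 - 10*m^4 + 213*m^3/8 - 41*m^2/4 - 35*m/8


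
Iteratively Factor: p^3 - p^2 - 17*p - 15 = (p + 3)*(p^2 - 4*p - 5) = (p - 5)*(p + 3)*(p + 1)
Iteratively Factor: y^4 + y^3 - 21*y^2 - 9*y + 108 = (y + 3)*(y^3 - 2*y^2 - 15*y + 36) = (y - 3)*(y + 3)*(y^2 + y - 12) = (y - 3)^2*(y + 3)*(y + 4)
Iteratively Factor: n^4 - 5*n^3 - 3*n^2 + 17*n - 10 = (n + 2)*(n^3 - 7*n^2 + 11*n - 5) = (n - 1)*(n + 2)*(n^2 - 6*n + 5) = (n - 5)*(n - 1)*(n + 2)*(n - 1)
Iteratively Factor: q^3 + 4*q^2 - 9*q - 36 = (q + 4)*(q^2 - 9) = (q + 3)*(q + 4)*(q - 3)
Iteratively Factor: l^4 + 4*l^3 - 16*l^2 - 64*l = (l + 4)*(l^3 - 16*l) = (l - 4)*(l + 4)*(l^2 + 4*l) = (l - 4)*(l + 4)^2*(l)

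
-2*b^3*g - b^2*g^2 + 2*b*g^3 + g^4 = g*(-b + g)*(b + g)*(2*b + g)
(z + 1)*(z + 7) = z^2 + 8*z + 7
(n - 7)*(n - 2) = n^2 - 9*n + 14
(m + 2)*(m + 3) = m^2 + 5*m + 6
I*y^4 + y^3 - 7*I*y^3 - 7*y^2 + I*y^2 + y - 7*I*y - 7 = (y - 7)*(y - I)*(y + I)*(I*y + 1)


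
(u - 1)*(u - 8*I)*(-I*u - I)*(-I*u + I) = -u^4 + u^3 + 8*I*u^3 + u^2 - 8*I*u^2 - u - 8*I*u + 8*I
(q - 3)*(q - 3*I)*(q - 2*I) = q^3 - 3*q^2 - 5*I*q^2 - 6*q + 15*I*q + 18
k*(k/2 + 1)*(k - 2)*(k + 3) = k^4/2 + 3*k^3/2 - 2*k^2 - 6*k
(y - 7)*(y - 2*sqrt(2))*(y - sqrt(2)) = y^3 - 7*y^2 - 3*sqrt(2)*y^2 + 4*y + 21*sqrt(2)*y - 28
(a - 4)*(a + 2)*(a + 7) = a^3 + 5*a^2 - 22*a - 56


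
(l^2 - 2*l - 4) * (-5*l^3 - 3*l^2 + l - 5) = -5*l^5 + 7*l^4 + 27*l^3 + 5*l^2 + 6*l + 20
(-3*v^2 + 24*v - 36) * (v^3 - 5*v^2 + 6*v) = -3*v^5 + 39*v^4 - 174*v^3 + 324*v^2 - 216*v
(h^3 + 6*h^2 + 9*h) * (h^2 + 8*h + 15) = h^5 + 14*h^4 + 72*h^3 + 162*h^2 + 135*h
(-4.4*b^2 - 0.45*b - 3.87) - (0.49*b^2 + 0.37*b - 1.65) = -4.89*b^2 - 0.82*b - 2.22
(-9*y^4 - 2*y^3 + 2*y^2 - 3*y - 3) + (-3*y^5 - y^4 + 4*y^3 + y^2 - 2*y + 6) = -3*y^5 - 10*y^4 + 2*y^3 + 3*y^2 - 5*y + 3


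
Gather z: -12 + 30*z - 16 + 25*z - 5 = 55*z - 33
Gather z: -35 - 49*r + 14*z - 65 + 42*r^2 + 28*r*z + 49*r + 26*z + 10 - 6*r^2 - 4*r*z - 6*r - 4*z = 36*r^2 - 6*r + z*(24*r + 36) - 90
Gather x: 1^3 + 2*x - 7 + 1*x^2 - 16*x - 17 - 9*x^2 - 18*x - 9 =-8*x^2 - 32*x - 32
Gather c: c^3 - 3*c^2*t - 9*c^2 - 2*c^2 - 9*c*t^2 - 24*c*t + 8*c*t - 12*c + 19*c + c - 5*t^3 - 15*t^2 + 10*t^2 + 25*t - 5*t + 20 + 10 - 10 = c^3 + c^2*(-3*t - 11) + c*(-9*t^2 - 16*t + 8) - 5*t^3 - 5*t^2 + 20*t + 20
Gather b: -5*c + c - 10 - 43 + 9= -4*c - 44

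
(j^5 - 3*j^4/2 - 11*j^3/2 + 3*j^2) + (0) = j^5 - 3*j^4/2 - 11*j^3/2 + 3*j^2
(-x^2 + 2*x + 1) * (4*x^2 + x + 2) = -4*x^4 + 7*x^3 + 4*x^2 + 5*x + 2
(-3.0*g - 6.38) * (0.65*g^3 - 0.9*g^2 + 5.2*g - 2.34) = -1.95*g^4 - 1.447*g^3 - 9.858*g^2 - 26.156*g + 14.9292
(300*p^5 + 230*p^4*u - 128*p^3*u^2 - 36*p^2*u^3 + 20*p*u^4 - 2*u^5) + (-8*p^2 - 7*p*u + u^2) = 300*p^5 + 230*p^4*u - 128*p^3*u^2 - 36*p^2*u^3 - 8*p^2 + 20*p*u^4 - 7*p*u - 2*u^5 + u^2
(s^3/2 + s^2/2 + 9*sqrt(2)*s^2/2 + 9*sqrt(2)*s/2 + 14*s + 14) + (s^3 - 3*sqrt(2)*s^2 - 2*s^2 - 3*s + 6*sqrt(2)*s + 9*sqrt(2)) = 3*s^3/2 - 3*s^2/2 + 3*sqrt(2)*s^2/2 + 11*s + 21*sqrt(2)*s/2 + 9*sqrt(2) + 14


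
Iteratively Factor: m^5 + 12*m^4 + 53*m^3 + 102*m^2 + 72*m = (m + 3)*(m^4 + 9*m^3 + 26*m^2 + 24*m) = m*(m + 3)*(m^3 + 9*m^2 + 26*m + 24) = m*(m + 3)*(m + 4)*(m^2 + 5*m + 6) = m*(m + 3)^2*(m + 4)*(m + 2)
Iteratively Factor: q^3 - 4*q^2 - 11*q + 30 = (q - 2)*(q^2 - 2*q - 15) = (q - 2)*(q + 3)*(q - 5)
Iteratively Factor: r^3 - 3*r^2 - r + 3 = (r - 1)*(r^2 - 2*r - 3) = (r - 3)*(r - 1)*(r + 1)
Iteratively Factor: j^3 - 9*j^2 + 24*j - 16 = (j - 4)*(j^2 - 5*j + 4) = (j - 4)*(j - 1)*(j - 4)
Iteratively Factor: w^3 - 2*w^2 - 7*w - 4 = (w - 4)*(w^2 + 2*w + 1) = (w - 4)*(w + 1)*(w + 1)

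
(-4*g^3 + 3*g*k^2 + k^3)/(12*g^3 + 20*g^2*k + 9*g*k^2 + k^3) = (-2*g^2 + g*k + k^2)/(6*g^2 + 7*g*k + k^2)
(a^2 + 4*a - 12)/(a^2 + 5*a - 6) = (a - 2)/(a - 1)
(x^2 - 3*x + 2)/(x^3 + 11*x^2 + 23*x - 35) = (x - 2)/(x^2 + 12*x + 35)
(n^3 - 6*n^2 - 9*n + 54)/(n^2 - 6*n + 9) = (n^2 - 3*n - 18)/(n - 3)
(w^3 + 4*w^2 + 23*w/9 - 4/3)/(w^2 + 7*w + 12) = (w^2 + w - 4/9)/(w + 4)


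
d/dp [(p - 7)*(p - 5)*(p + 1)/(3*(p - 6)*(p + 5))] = (p^4 - 2*p^3 - 102*p^2 + 590*p - 655)/(3*(p^4 - 2*p^3 - 59*p^2 + 60*p + 900))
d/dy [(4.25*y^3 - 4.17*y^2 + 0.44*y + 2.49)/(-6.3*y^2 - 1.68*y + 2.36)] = (-26.775*y^4 - 14.28*y^3 + 39.8676*y^2 + 11.6916*y + 5.2216)/(39.69*y^4 + 21.168*y^3 - 26.9136*y^2 - 7.9296*y + 5.5696)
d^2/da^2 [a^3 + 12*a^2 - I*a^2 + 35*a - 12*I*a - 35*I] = 6*a + 24 - 2*I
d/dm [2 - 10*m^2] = -20*m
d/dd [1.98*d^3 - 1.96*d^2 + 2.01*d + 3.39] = 5.94*d^2 - 3.92*d + 2.01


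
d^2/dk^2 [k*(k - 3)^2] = 6*k - 12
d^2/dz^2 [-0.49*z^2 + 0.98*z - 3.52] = -0.980000000000000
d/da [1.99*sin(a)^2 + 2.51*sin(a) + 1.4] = (3.98*sin(a) + 2.51)*cos(a)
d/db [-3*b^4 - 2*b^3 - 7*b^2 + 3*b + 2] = -12*b^3 - 6*b^2 - 14*b + 3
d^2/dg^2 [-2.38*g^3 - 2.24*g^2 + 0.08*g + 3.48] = -14.28*g - 4.48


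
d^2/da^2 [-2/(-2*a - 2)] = 2/(a + 1)^3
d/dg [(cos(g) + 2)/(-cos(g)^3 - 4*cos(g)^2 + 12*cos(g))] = 2*(-cos(g)^3 - 5*cos(g)^2 - 8*cos(g) + 12)*sin(g)/((cos(g) - 2)^2*(cos(g) + 6)^2*cos(g)^2)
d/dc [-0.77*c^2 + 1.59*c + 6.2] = 1.59 - 1.54*c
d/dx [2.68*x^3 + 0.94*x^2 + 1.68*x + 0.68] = 8.04*x^2 + 1.88*x + 1.68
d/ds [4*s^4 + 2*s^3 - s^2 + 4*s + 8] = 16*s^3 + 6*s^2 - 2*s + 4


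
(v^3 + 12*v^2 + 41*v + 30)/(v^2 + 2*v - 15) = (v^2 + 7*v + 6)/(v - 3)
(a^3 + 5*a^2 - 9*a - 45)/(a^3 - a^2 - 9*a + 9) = (a + 5)/(a - 1)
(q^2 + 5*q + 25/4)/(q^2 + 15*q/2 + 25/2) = (q + 5/2)/(q + 5)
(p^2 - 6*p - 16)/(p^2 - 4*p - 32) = (p + 2)/(p + 4)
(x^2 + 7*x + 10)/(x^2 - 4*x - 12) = (x + 5)/(x - 6)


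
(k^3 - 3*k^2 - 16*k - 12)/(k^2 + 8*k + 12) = (k^2 - 5*k - 6)/(k + 6)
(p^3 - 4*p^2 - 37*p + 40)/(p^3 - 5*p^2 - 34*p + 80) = (p - 1)/(p - 2)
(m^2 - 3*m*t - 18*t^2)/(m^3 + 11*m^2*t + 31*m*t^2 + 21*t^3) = (m - 6*t)/(m^2 + 8*m*t + 7*t^2)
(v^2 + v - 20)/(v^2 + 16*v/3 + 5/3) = 3*(v - 4)/(3*v + 1)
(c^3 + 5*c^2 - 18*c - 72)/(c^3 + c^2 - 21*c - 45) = (c^2 + 2*c - 24)/(c^2 - 2*c - 15)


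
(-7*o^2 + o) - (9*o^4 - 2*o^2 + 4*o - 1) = -9*o^4 - 5*o^2 - 3*o + 1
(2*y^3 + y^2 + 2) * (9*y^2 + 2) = 18*y^5 + 9*y^4 + 4*y^3 + 20*y^2 + 4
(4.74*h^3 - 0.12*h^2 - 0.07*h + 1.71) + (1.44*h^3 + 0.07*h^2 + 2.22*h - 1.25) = 6.18*h^3 - 0.05*h^2 + 2.15*h + 0.46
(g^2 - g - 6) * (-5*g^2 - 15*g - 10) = -5*g^4 - 10*g^3 + 35*g^2 + 100*g + 60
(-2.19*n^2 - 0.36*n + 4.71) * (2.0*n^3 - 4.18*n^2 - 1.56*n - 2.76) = -4.38*n^5 + 8.4342*n^4 + 14.3412*n^3 - 13.0818*n^2 - 6.354*n - 12.9996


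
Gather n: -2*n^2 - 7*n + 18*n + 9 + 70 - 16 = -2*n^2 + 11*n + 63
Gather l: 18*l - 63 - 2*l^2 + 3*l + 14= -2*l^2 + 21*l - 49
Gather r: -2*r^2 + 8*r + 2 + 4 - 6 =-2*r^2 + 8*r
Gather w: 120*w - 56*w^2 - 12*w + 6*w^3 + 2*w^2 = 6*w^3 - 54*w^2 + 108*w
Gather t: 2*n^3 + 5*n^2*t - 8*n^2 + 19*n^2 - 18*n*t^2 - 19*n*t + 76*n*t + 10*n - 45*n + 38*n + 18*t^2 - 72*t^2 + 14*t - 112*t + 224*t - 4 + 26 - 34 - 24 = 2*n^3 + 11*n^2 + 3*n + t^2*(-18*n - 54) + t*(5*n^2 + 57*n + 126) - 36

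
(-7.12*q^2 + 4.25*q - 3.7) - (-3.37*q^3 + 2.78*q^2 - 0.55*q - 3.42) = 3.37*q^3 - 9.9*q^2 + 4.8*q - 0.28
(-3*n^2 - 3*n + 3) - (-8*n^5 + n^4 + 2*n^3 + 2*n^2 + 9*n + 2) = 8*n^5 - n^4 - 2*n^3 - 5*n^2 - 12*n + 1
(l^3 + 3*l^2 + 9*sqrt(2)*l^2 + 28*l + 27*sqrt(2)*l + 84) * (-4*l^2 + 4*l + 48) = -4*l^5 - 36*sqrt(2)*l^4 - 8*l^4 - 72*sqrt(2)*l^3 - 52*l^3 - 80*l^2 + 540*sqrt(2)*l^2 + 1680*l + 1296*sqrt(2)*l + 4032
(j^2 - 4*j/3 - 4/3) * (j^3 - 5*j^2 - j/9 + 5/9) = j^5 - 19*j^4/3 + 47*j^3/9 + 199*j^2/27 - 16*j/27 - 20/27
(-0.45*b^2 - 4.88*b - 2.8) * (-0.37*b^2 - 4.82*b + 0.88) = 0.1665*b^4 + 3.9746*b^3 + 24.1616*b^2 + 9.2016*b - 2.464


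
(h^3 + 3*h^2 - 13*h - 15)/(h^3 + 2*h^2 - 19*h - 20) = (h - 3)/(h - 4)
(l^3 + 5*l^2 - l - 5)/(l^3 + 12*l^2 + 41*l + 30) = (l - 1)/(l + 6)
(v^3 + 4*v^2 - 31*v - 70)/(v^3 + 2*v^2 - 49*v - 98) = (v - 5)/(v - 7)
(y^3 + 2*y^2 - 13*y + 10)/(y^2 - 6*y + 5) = (y^2 + 3*y - 10)/(y - 5)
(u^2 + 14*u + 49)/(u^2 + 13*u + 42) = (u + 7)/(u + 6)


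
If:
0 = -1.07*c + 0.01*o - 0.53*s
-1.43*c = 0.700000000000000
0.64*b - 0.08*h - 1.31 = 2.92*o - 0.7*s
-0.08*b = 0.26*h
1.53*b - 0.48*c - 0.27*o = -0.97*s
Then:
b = -0.85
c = -0.49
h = 0.26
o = -0.41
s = 0.98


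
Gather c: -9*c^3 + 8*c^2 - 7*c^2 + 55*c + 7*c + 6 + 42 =-9*c^3 + c^2 + 62*c + 48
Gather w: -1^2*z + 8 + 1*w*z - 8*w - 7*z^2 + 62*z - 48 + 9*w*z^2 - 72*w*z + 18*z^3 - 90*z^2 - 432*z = w*(9*z^2 - 71*z - 8) + 18*z^3 - 97*z^2 - 371*z - 40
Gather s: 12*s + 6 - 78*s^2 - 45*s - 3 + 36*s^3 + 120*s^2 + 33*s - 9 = 36*s^3 + 42*s^2 - 6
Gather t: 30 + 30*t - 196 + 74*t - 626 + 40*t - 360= 144*t - 1152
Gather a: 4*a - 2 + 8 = 4*a + 6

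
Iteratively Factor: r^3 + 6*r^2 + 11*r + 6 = (r + 1)*(r^2 + 5*r + 6) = (r + 1)*(r + 2)*(r + 3)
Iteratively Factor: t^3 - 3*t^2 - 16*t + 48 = (t + 4)*(t^2 - 7*t + 12) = (t - 3)*(t + 4)*(t - 4)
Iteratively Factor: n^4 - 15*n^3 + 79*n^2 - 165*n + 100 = (n - 4)*(n^3 - 11*n^2 + 35*n - 25) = (n - 4)*(n - 1)*(n^2 - 10*n + 25) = (n - 5)*(n - 4)*(n - 1)*(n - 5)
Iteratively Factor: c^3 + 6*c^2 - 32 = (c - 2)*(c^2 + 8*c + 16) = (c - 2)*(c + 4)*(c + 4)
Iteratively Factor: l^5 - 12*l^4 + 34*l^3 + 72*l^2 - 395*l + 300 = (l - 5)*(l^4 - 7*l^3 - l^2 + 67*l - 60) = (l - 5)^2*(l^3 - 2*l^2 - 11*l + 12) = (l - 5)^2*(l - 1)*(l^2 - l - 12) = (l - 5)^2*(l - 1)*(l + 3)*(l - 4)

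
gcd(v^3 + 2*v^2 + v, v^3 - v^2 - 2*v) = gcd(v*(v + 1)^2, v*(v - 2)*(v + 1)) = v^2 + v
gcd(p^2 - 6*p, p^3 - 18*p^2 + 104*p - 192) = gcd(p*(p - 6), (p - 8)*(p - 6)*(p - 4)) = p - 6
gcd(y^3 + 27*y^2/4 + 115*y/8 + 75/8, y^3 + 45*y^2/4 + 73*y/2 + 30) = y + 5/4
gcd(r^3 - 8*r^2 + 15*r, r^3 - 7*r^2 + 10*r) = r^2 - 5*r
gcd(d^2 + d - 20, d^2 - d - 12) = d - 4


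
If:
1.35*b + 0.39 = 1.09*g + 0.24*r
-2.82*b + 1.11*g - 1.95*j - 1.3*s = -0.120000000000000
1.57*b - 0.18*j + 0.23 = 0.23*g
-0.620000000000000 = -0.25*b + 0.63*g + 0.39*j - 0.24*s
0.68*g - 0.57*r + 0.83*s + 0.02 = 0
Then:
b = -0.25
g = -0.28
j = -0.55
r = 1.48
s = 1.22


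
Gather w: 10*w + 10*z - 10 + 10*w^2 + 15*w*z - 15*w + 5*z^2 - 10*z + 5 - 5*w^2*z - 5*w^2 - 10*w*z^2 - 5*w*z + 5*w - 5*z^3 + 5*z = w^2*(5 - 5*z) + w*(-10*z^2 + 10*z) - 5*z^3 + 5*z^2 + 5*z - 5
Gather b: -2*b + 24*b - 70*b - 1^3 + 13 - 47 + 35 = -48*b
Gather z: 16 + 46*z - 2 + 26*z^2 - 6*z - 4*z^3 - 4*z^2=-4*z^3 + 22*z^2 + 40*z + 14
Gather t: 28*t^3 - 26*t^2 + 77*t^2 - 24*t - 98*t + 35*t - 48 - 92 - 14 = 28*t^3 + 51*t^2 - 87*t - 154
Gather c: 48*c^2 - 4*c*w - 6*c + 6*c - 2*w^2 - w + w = 48*c^2 - 4*c*w - 2*w^2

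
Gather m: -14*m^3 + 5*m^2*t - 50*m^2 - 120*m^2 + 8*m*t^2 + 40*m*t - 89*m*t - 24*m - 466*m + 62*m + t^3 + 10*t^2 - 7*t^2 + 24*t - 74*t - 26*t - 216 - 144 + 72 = -14*m^3 + m^2*(5*t - 170) + m*(8*t^2 - 49*t - 428) + t^3 + 3*t^2 - 76*t - 288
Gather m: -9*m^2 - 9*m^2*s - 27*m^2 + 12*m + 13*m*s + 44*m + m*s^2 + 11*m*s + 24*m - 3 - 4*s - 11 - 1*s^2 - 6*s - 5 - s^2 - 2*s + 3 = m^2*(-9*s - 36) + m*(s^2 + 24*s + 80) - 2*s^2 - 12*s - 16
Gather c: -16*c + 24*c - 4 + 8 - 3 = 8*c + 1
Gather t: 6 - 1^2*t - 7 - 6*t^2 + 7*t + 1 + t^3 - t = t^3 - 6*t^2 + 5*t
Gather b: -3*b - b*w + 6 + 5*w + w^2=b*(-w - 3) + w^2 + 5*w + 6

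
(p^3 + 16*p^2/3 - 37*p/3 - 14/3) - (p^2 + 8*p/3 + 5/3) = p^3 + 13*p^2/3 - 15*p - 19/3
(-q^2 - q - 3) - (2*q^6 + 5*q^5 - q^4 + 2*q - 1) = -2*q^6 - 5*q^5 + q^4 - q^2 - 3*q - 2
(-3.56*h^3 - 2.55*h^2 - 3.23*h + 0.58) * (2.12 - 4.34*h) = 15.4504*h^4 + 3.5198*h^3 + 8.6122*h^2 - 9.3648*h + 1.2296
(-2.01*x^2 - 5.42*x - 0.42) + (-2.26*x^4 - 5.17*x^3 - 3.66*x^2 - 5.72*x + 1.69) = -2.26*x^4 - 5.17*x^3 - 5.67*x^2 - 11.14*x + 1.27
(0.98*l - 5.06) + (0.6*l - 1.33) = 1.58*l - 6.39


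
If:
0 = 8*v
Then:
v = 0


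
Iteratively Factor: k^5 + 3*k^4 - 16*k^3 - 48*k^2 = (k)*(k^4 + 3*k^3 - 16*k^2 - 48*k) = k*(k + 3)*(k^3 - 16*k) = k^2*(k + 3)*(k^2 - 16) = k^2*(k - 4)*(k + 3)*(k + 4)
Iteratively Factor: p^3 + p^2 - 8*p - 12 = (p + 2)*(p^2 - p - 6) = (p + 2)^2*(p - 3)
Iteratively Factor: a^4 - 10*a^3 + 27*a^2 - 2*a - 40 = (a - 2)*(a^3 - 8*a^2 + 11*a + 20) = (a - 2)*(a + 1)*(a^2 - 9*a + 20) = (a - 5)*(a - 2)*(a + 1)*(a - 4)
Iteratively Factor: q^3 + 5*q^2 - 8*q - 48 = (q - 3)*(q^2 + 8*q + 16) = (q - 3)*(q + 4)*(q + 4)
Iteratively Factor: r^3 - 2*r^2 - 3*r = (r + 1)*(r^2 - 3*r) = r*(r + 1)*(r - 3)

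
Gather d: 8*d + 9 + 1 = 8*d + 10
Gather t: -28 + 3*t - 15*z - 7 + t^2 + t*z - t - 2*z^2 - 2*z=t^2 + t*(z + 2) - 2*z^2 - 17*z - 35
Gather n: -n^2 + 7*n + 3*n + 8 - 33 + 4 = -n^2 + 10*n - 21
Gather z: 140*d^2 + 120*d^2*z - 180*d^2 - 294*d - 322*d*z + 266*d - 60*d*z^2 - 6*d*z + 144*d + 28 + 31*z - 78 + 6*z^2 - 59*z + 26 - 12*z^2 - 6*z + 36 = -40*d^2 + 116*d + z^2*(-60*d - 6) + z*(120*d^2 - 328*d - 34) + 12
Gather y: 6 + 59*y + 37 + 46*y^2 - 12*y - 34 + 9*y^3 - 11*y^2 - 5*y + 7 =9*y^3 + 35*y^2 + 42*y + 16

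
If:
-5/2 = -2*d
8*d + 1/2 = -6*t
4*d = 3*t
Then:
No Solution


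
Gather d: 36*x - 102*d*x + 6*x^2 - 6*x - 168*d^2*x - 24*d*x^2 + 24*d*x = -168*d^2*x + d*(-24*x^2 - 78*x) + 6*x^2 + 30*x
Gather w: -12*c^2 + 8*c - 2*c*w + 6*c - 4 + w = -12*c^2 + 14*c + w*(1 - 2*c) - 4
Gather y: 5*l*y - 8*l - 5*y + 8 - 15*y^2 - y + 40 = -8*l - 15*y^2 + y*(5*l - 6) + 48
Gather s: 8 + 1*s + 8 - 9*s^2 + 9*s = -9*s^2 + 10*s + 16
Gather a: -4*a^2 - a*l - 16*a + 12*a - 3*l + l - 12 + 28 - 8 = -4*a^2 + a*(-l - 4) - 2*l + 8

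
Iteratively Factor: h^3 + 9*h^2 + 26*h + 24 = (h + 2)*(h^2 + 7*h + 12) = (h + 2)*(h + 3)*(h + 4)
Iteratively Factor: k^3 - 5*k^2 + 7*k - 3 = (k - 1)*(k^2 - 4*k + 3) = (k - 1)^2*(k - 3)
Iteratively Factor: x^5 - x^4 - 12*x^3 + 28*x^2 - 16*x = (x - 2)*(x^4 + x^3 - 10*x^2 + 8*x) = (x - 2)*(x + 4)*(x^3 - 3*x^2 + 2*x) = x*(x - 2)*(x + 4)*(x^2 - 3*x + 2) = x*(x - 2)*(x - 1)*(x + 4)*(x - 2)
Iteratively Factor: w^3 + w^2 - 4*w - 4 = (w + 2)*(w^2 - w - 2) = (w + 1)*(w + 2)*(w - 2)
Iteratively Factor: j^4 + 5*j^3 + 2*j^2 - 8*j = (j + 2)*(j^3 + 3*j^2 - 4*j) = (j + 2)*(j + 4)*(j^2 - j) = j*(j + 2)*(j + 4)*(j - 1)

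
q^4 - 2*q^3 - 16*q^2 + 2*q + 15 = (q - 5)*(q - 1)*(q + 1)*(q + 3)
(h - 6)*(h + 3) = h^2 - 3*h - 18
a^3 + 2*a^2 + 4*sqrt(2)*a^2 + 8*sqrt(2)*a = a*(a + 2)*(a + 4*sqrt(2))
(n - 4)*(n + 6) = n^2 + 2*n - 24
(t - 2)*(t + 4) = t^2 + 2*t - 8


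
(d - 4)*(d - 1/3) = d^2 - 13*d/3 + 4/3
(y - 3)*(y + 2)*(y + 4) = y^3 + 3*y^2 - 10*y - 24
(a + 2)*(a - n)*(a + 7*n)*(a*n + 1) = a^4*n + 6*a^3*n^2 + 2*a^3*n + a^3 - 7*a^2*n^3 + 12*a^2*n^2 + 6*a^2*n + 2*a^2 - 14*a*n^3 - 7*a*n^2 + 12*a*n - 14*n^2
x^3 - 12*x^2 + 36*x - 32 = (x - 8)*(x - 2)^2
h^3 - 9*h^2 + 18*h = h*(h - 6)*(h - 3)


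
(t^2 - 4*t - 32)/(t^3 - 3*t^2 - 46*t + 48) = (t + 4)/(t^2 + 5*t - 6)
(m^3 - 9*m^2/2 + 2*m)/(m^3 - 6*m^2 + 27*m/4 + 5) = 2*m*(2*m - 1)/(4*m^2 - 8*m - 5)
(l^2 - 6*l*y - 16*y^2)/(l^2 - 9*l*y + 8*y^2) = (-l - 2*y)/(-l + y)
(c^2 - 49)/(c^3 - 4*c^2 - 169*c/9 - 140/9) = 9*(c + 7)/(9*c^2 + 27*c + 20)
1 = 1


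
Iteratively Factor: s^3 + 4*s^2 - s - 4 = (s + 4)*(s^2 - 1) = (s - 1)*(s + 4)*(s + 1)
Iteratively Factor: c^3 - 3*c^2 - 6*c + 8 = (c - 4)*(c^2 + c - 2) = (c - 4)*(c + 2)*(c - 1)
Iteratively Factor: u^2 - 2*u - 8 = (u - 4)*(u + 2)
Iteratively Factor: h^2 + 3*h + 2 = (h + 2)*(h + 1)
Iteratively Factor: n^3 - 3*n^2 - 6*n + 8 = (n - 4)*(n^2 + n - 2) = (n - 4)*(n - 1)*(n + 2)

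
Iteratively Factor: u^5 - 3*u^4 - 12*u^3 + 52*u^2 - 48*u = (u + 4)*(u^4 - 7*u^3 + 16*u^2 - 12*u) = (u - 2)*(u + 4)*(u^3 - 5*u^2 + 6*u) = u*(u - 2)*(u + 4)*(u^2 - 5*u + 6) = u*(u - 2)^2*(u + 4)*(u - 3)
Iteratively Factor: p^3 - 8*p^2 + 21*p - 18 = (p - 3)*(p^2 - 5*p + 6) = (p - 3)^2*(p - 2)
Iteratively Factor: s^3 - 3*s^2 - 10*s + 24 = (s - 4)*(s^2 + s - 6) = (s - 4)*(s - 2)*(s + 3)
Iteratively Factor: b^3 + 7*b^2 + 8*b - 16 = (b + 4)*(b^2 + 3*b - 4) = (b - 1)*(b + 4)*(b + 4)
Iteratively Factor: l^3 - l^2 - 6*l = (l + 2)*(l^2 - 3*l) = l*(l + 2)*(l - 3)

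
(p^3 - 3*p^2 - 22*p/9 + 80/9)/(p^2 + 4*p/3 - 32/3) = (3*p^2 - p - 10)/(3*(p + 4))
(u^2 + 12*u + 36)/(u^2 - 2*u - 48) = (u + 6)/(u - 8)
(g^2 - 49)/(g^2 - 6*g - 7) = (g + 7)/(g + 1)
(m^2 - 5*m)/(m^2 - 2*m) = (m - 5)/(m - 2)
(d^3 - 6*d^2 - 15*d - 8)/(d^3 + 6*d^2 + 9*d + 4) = (d - 8)/(d + 4)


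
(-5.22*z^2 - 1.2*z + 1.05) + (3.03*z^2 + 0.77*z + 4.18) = -2.19*z^2 - 0.43*z + 5.23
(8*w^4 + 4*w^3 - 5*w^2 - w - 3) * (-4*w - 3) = -32*w^5 - 40*w^4 + 8*w^3 + 19*w^2 + 15*w + 9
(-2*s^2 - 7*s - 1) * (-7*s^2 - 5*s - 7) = 14*s^4 + 59*s^3 + 56*s^2 + 54*s + 7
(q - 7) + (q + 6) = 2*q - 1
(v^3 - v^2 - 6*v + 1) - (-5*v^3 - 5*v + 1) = 6*v^3 - v^2 - v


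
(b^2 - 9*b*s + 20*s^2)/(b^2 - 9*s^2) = (b^2 - 9*b*s + 20*s^2)/(b^2 - 9*s^2)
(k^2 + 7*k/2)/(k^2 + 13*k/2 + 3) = k*(2*k + 7)/(2*k^2 + 13*k + 6)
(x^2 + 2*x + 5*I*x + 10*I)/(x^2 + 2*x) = (x + 5*I)/x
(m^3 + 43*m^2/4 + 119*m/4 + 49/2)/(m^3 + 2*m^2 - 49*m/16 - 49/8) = 4*(m + 7)/(4*m - 7)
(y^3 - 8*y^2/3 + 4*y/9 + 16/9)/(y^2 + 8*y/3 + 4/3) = (3*y^2 - 10*y + 8)/(3*(y + 2))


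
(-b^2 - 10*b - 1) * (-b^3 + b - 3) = b^5 + 10*b^4 - 7*b^2 + 29*b + 3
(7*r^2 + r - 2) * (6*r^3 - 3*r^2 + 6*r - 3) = 42*r^5 - 15*r^4 + 27*r^3 - 9*r^2 - 15*r + 6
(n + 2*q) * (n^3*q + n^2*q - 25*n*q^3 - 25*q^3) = n^4*q + 2*n^3*q^2 + n^3*q - 25*n^2*q^3 + 2*n^2*q^2 - 50*n*q^4 - 25*n*q^3 - 50*q^4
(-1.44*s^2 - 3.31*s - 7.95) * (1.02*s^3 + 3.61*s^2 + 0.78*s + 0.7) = -1.4688*s^5 - 8.5746*s^4 - 21.1813*s^3 - 32.2893*s^2 - 8.518*s - 5.565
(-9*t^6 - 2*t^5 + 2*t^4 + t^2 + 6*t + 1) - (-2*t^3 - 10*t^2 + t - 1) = -9*t^6 - 2*t^5 + 2*t^4 + 2*t^3 + 11*t^2 + 5*t + 2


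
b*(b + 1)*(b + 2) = b^3 + 3*b^2 + 2*b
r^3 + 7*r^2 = r^2*(r + 7)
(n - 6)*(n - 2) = n^2 - 8*n + 12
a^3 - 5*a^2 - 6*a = a*(a - 6)*(a + 1)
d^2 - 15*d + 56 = (d - 8)*(d - 7)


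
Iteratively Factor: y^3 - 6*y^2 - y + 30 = (y + 2)*(y^2 - 8*y + 15) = (y - 5)*(y + 2)*(y - 3)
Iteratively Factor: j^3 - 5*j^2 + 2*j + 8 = (j - 2)*(j^2 - 3*j - 4) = (j - 2)*(j + 1)*(j - 4)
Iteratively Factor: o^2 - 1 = (o + 1)*(o - 1)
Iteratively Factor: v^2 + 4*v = (v)*(v + 4)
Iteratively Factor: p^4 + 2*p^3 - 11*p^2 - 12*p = (p + 1)*(p^3 + p^2 - 12*p) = (p + 1)*(p + 4)*(p^2 - 3*p) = (p - 3)*(p + 1)*(p + 4)*(p)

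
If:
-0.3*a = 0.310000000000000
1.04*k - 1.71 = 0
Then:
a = -1.03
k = 1.64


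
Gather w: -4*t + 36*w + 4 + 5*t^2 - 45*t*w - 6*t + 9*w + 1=5*t^2 - 10*t + w*(45 - 45*t) + 5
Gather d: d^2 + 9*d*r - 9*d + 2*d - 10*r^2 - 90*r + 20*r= d^2 + d*(9*r - 7) - 10*r^2 - 70*r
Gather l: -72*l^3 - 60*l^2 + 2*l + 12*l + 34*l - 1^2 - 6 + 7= -72*l^3 - 60*l^2 + 48*l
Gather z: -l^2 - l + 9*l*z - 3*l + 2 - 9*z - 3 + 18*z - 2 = -l^2 - 4*l + z*(9*l + 9) - 3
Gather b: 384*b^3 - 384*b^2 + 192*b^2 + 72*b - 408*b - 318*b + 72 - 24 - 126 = 384*b^3 - 192*b^2 - 654*b - 78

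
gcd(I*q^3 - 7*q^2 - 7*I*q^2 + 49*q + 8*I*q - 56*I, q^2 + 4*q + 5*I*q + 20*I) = 1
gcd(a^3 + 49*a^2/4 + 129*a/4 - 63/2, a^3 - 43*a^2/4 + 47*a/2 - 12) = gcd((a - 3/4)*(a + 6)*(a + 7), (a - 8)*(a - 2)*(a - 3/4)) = a - 3/4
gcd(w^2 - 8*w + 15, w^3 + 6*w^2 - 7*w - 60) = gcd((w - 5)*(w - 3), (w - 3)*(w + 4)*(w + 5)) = w - 3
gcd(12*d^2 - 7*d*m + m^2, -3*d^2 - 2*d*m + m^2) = 3*d - m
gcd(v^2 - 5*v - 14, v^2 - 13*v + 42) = v - 7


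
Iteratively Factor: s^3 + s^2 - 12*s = (s)*(s^2 + s - 12) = s*(s - 3)*(s + 4)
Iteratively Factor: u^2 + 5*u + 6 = (u + 2)*(u + 3)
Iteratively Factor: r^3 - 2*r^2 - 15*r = (r - 5)*(r^2 + 3*r) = (r - 5)*(r + 3)*(r)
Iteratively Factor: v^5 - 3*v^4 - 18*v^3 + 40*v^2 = (v)*(v^4 - 3*v^3 - 18*v^2 + 40*v) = v^2*(v^3 - 3*v^2 - 18*v + 40) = v^2*(v + 4)*(v^2 - 7*v + 10) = v^2*(v - 5)*(v + 4)*(v - 2)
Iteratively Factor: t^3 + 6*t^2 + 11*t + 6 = (t + 3)*(t^2 + 3*t + 2) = (t + 2)*(t + 3)*(t + 1)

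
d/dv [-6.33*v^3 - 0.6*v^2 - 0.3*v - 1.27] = -18.99*v^2 - 1.2*v - 0.3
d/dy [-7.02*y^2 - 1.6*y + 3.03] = -14.04*y - 1.6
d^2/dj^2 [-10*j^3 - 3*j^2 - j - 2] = -60*j - 6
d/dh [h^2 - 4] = 2*h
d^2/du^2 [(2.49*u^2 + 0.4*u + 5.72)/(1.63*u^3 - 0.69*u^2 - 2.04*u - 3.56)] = (13.231362*u^6 + 6.37656*u^5 + 229.348824*u^4 + 95.3842560000001*u^3 - 106.626288*u^2 + 241.565568*u + 76.812096)/(4.330747*u^9 - 5.499783*u^8 - 13.932099*u^7 - 14.937873*u^6 + 41.460084*u^5 + 57.327012*u^4 + 23.417904*u^3 - 70.68024*u^2 - 77.562432*u - 45.118016)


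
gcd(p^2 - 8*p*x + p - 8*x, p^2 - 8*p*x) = -p + 8*x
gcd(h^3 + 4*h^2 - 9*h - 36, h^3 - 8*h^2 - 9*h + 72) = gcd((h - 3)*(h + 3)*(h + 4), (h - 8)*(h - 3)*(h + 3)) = h^2 - 9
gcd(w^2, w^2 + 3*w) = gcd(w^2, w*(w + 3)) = w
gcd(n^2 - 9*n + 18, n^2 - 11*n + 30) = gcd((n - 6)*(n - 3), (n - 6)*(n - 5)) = n - 6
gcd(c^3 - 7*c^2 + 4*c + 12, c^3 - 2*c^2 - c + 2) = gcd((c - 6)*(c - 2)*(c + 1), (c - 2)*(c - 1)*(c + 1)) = c^2 - c - 2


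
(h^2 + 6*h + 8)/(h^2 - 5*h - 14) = (h + 4)/(h - 7)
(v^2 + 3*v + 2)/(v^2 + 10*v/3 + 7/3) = 3*(v + 2)/(3*v + 7)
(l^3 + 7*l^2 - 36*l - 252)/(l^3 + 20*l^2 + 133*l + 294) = (l - 6)/(l + 7)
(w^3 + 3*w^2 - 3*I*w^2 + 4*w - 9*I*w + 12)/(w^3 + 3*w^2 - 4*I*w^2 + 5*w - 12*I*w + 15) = (w - 4*I)/(w - 5*I)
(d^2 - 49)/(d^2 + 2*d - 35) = (d - 7)/(d - 5)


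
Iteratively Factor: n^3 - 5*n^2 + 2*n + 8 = (n + 1)*(n^2 - 6*n + 8) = (n - 2)*(n + 1)*(n - 4)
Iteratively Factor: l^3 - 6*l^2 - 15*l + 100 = (l + 4)*(l^2 - 10*l + 25) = (l - 5)*(l + 4)*(l - 5)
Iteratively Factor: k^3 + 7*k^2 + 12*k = (k)*(k^2 + 7*k + 12) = k*(k + 3)*(k + 4)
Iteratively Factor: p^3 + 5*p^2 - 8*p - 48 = (p - 3)*(p^2 + 8*p + 16) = (p - 3)*(p + 4)*(p + 4)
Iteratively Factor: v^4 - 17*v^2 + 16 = (v - 4)*(v^3 + 4*v^2 - v - 4) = (v - 4)*(v - 1)*(v^2 + 5*v + 4) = (v - 4)*(v - 1)*(v + 1)*(v + 4)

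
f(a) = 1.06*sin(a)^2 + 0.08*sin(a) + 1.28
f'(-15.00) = 0.99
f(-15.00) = 1.68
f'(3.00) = -0.38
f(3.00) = 1.31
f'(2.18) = -1.04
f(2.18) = 2.06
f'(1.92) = -0.71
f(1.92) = 2.29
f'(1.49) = 0.18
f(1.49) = 2.41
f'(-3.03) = 0.16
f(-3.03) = 1.28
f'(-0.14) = -0.21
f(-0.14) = 1.29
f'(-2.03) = 0.81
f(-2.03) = 2.06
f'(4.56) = 0.31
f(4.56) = 2.24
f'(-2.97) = 0.28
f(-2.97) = 1.30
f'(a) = 2.12*sin(a)*cos(a) + 0.08*cos(a)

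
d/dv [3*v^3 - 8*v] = 9*v^2 - 8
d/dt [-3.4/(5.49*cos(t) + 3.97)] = -18.666*sin(t)/(5.49*cos(t) + 3.97)^2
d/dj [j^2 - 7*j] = 2*j - 7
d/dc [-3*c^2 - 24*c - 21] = -6*c - 24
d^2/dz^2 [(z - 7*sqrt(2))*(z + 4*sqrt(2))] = 2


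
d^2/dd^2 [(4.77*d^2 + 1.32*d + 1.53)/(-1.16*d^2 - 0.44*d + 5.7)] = (1.31683200000001*d^3 - 201.588048*d^2 - 57.052512*d - 337.400856)/(1.560896*d^6 + 1.776192*d^5 - 22.336032*d^4 - 17.370496*d^3 + 109.75464*d^2 + 42.8868*d - 185.193)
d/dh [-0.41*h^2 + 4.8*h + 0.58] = 4.8 - 0.82*h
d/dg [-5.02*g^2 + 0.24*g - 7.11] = 0.24 - 10.04*g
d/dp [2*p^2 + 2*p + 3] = 4*p + 2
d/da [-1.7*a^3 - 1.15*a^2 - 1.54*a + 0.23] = -5.1*a^2 - 2.3*a - 1.54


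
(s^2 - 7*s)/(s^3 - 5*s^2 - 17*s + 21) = s/(s^2 + 2*s - 3)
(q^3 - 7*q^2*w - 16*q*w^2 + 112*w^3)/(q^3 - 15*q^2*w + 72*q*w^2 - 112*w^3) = (q + 4*w)/(q - 4*w)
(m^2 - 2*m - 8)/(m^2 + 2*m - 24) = (m + 2)/(m + 6)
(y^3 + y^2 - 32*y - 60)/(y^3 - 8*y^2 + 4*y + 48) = (y + 5)/(y - 4)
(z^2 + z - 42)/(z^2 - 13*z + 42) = (z + 7)/(z - 7)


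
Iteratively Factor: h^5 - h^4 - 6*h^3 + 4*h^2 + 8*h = (h - 2)*(h^4 + h^3 - 4*h^2 - 4*h) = (h - 2)^2*(h^3 + 3*h^2 + 2*h) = h*(h - 2)^2*(h^2 + 3*h + 2) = h*(h - 2)^2*(h + 2)*(h + 1)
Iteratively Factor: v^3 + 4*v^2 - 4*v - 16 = (v + 4)*(v^2 - 4) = (v + 2)*(v + 4)*(v - 2)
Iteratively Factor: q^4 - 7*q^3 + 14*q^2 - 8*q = (q - 2)*(q^3 - 5*q^2 + 4*q) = q*(q - 2)*(q^2 - 5*q + 4) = q*(q - 2)*(q - 1)*(q - 4)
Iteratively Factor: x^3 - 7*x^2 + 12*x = (x - 3)*(x^2 - 4*x) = x*(x - 3)*(x - 4)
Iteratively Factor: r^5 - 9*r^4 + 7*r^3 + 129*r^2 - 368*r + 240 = (r - 5)*(r^4 - 4*r^3 - 13*r^2 + 64*r - 48) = (r - 5)*(r - 4)*(r^3 - 13*r + 12) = (r - 5)*(r - 4)*(r - 3)*(r^2 + 3*r - 4) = (r - 5)*(r - 4)*(r - 3)*(r + 4)*(r - 1)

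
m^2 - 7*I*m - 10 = (m - 5*I)*(m - 2*I)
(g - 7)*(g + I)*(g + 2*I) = g^3 - 7*g^2 + 3*I*g^2 - 2*g - 21*I*g + 14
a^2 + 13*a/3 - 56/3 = (a - 8/3)*(a + 7)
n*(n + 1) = n^2 + n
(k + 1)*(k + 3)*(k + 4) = k^3 + 8*k^2 + 19*k + 12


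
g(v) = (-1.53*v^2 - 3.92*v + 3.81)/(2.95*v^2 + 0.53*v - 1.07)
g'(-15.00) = 0.01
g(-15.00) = -0.43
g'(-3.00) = 0.27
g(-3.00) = 0.08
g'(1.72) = 0.01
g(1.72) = -0.87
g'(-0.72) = 3575.79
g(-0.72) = 75.17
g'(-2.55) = 0.43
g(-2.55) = 0.23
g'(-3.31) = 0.21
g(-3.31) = 0.00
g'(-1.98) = 0.92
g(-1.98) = 0.59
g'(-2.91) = 0.30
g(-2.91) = 0.10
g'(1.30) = -0.22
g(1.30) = -0.84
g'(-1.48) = 2.55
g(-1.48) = 1.36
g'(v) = (-5.9*v - 0.53)*(-1.53*v^2 - 3.92*v + 3.81)/(2.95*v^2 + 0.53*v - 1.07)^2 + (-3.06*v - 3.92)/(2.95*v^2 + 0.53*v - 1.07)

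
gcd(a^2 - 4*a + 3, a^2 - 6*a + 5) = a - 1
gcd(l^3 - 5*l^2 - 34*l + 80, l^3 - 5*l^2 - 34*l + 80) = l^3 - 5*l^2 - 34*l + 80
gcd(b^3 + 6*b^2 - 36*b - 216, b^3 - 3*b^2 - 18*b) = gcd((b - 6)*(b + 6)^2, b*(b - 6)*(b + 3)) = b - 6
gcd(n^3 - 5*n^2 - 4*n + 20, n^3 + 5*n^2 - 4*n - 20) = n^2 - 4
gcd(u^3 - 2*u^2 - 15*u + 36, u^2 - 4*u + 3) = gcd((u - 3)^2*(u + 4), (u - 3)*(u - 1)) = u - 3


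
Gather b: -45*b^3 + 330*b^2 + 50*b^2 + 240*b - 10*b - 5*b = -45*b^3 + 380*b^2 + 225*b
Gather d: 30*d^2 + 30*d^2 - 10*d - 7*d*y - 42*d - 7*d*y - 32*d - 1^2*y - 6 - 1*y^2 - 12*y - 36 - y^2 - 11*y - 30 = 60*d^2 + d*(-14*y - 84) - 2*y^2 - 24*y - 72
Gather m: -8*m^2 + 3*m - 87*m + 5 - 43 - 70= -8*m^2 - 84*m - 108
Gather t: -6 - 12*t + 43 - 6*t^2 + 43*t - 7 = -6*t^2 + 31*t + 30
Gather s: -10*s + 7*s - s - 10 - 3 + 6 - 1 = -4*s - 8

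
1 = 1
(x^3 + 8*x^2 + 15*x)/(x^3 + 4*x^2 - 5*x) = (x + 3)/(x - 1)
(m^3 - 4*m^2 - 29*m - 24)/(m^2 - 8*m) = m + 4 + 3/m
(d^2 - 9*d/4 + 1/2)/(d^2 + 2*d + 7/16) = 4*(4*d^2 - 9*d + 2)/(16*d^2 + 32*d + 7)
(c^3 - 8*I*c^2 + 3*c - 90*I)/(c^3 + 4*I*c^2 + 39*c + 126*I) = (c - 5*I)/(c + 7*I)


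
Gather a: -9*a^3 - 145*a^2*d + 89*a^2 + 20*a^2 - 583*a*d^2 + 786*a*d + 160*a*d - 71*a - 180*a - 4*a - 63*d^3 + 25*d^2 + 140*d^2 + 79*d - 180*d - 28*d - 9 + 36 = -9*a^3 + a^2*(109 - 145*d) + a*(-583*d^2 + 946*d - 255) - 63*d^3 + 165*d^2 - 129*d + 27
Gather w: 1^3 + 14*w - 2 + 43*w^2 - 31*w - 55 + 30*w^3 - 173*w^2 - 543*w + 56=30*w^3 - 130*w^2 - 560*w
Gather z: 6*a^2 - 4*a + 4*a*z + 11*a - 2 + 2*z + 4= 6*a^2 + 7*a + z*(4*a + 2) + 2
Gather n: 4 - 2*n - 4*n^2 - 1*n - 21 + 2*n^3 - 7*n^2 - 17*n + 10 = 2*n^3 - 11*n^2 - 20*n - 7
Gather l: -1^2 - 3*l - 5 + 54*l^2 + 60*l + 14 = 54*l^2 + 57*l + 8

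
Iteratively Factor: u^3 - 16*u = (u - 4)*(u^2 + 4*u) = u*(u - 4)*(u + 4)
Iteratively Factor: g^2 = (g)*(g)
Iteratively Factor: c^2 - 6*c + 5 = (c - 1)*(c - 5)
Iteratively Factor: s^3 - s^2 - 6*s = (s + 2)*(s^2 - 3*s) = (s - 3)*(s + 2)*(s)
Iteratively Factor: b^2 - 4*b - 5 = (b + 1)*(b - 5)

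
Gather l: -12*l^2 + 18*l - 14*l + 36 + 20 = -12*l^2 + 4*l + 56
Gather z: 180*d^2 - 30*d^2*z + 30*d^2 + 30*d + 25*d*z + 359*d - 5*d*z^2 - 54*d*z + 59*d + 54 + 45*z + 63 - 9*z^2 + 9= 210*d^2 + 448*d + z^2*(-5*d - 9) + z*(-30*d^2 - 29*d + 45) + 126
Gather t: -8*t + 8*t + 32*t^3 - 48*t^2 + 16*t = 32*t^3 - 48*t^2 + 16*t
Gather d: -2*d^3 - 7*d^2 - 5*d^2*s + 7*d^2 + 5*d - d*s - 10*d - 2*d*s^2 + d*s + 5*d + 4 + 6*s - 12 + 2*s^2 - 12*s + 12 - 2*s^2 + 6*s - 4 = -2*d^3 - 5*d^2*s - 2*d*s^2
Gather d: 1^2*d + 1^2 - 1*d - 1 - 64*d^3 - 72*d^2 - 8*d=-64*d^3 - 72*d^2 - 8*d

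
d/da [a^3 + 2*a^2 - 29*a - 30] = 3*a^2 + 4*a - 29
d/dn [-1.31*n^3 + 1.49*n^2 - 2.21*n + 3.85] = -3.93*n^2 + 2.98*n - 2.21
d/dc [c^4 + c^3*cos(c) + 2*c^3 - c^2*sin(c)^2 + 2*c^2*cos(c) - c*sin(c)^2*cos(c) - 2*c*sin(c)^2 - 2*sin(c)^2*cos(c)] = -c^3*sin(c) + 4*c^3 - 2*c^2*sin(c) - c^2*sin(2*c) + 3*c^2*cos(c) + 6*c^2 + c*sin(c)/4 - 2*c*sin(2*c) - 3*c*sin(3*c)/4 + 4*c*cos(c) + c*cos(2*c) - c + sin(c)/2 - 3*sin(3*c)/2 - cos(c)/4 + cos(2*c) + cos(3*c)/4 - 1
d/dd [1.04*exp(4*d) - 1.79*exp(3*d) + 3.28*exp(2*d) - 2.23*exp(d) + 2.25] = (4.16*exp(3*d) - 5.37*exp(2*d) + 6.56*exp(d) - 2.23)*exp(d)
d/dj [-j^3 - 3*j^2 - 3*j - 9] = -3*j^2 - 6*j - 3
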